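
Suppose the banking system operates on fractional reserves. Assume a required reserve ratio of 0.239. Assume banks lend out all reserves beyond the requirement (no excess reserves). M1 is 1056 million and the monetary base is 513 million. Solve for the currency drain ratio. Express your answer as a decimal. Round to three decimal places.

0.480

Using m = M/MB = 1056/513 ≈ 2.058480. From m = (1 + c)/(c + rr + e), rearranging gives 1 + c = m·(c + rr + e), so c·(1 − m) = m·(rr + e) − 1.
Hence c = [m·(rr + e) − 1]/(1 − m) = [2.058480 × (0.239 + 0) − 1] / (1 − 2.058480) ≈ 0.479955.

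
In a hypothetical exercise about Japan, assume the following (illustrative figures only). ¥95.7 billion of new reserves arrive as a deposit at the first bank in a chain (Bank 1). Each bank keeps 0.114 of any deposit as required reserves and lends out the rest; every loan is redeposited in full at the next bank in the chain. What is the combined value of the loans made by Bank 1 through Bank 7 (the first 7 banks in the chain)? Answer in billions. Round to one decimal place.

Bank i lends (1 − rr)^i of the original deposit: Bank 1 lends 95.7·0.8860 = 84.7902, Bank 2 lends 95.7·0.8860² ≈ 75.1241, and so on.
Summing a geometric series: total = 95.7·[0.8860·(1 − 0.8860^7) / (1 − 0.8860)] ≈ 425.0041 billion.

¥425.0 billion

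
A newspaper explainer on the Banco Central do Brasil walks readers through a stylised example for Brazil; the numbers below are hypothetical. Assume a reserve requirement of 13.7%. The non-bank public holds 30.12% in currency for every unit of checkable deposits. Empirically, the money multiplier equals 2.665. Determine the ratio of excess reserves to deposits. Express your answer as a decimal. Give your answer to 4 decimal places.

Using m = 2.665. Since m = (1 + c)/(c + rr + e), the denominator satisfies c + rr + e = (1 + c)/m = (1 + 0.3012) / 2.665 ≈ 0.488255.
With c = 0.3012 and rr = 0.137, the ratio of excess reserves to deposits is 0.488255 − 0.3012 − 0.137 = 0.050055.

0.0501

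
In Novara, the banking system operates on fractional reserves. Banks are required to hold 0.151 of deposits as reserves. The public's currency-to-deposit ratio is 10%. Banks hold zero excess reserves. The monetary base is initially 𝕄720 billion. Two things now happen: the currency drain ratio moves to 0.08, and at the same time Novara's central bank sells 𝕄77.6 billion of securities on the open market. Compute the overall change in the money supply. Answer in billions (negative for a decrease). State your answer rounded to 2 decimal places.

-151.95 billion

Before: m₁ = (1 + 0.1) / (0.151 + 0.1) ≈ 4.382470, MB₁ = 720, so M₁ = 4.382470 × 720 = 3155.3784 billion.
After: m₂ = (1 + 0.08) / (0.151 + 0.08) ≈ 4.675325, MB₂ = 720 − 77.6 = 642.4, so M₂ = 4.675325 × 642.4 ≈ 3003.4288 billion.
ΔM = M₂ − M₁ = 3003.4288 − 3155.3784 = -151.9496 billion.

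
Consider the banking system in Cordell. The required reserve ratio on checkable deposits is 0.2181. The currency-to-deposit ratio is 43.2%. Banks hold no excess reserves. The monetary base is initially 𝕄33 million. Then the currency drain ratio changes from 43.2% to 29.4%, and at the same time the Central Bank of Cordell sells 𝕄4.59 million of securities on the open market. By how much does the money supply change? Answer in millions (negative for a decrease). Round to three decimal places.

Before: m₁ = (1 + 0.432) / (0.2181 + 0.432) ≈ 2.202738, MB₁ = 33, so M₁ = 2.202738 × 33 ≈ 72.6904 million.
After: m₂ = (1 + 0.294) / (0.2181 + 0.294) ≈ 2.526850, MB₂ = 33 − 4.59 = 28.41, so M₂ = 2.526850 × 28.41 ≈ 71.7878 million.
ΔM = M₂ − M₁ = 71.7878 − 72.6904 = -0.9026 million.

-0.903 million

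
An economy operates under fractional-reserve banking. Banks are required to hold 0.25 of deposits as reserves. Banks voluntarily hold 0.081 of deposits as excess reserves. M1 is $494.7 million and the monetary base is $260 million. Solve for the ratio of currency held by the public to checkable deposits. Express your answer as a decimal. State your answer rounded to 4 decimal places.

Using m = M/MB = 494.7/260 ≈ 1.902692. From m = (1 + c)/(c + rr + e), rearranging gives 1 + c = m·(c + rr + e), so c·(1 − m) = m·(rr + e) − 1.
Hence c = [m·(rr + e) − 1]/(1 − m) = [1.902692 × (0.25 + 0.081) − 1] / (1 − 1.902692) ≈ 0.410117.

0.4101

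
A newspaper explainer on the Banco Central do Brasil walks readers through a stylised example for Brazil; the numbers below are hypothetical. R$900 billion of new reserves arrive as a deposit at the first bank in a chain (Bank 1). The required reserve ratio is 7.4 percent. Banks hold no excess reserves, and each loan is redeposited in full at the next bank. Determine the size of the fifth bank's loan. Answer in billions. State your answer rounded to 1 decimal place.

Each bank lends a fraction (1 − rr) = 0.9260 of the deposit it receives, so Bank 5 receives 900·0.9260^4 and lends 900·0.9260^5 ≈ 612.7699 billion.

R$612.8 billion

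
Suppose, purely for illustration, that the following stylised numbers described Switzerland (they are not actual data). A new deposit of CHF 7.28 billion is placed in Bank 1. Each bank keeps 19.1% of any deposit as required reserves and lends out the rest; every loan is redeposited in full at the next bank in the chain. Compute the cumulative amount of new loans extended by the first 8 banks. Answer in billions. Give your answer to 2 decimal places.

Bank i lends (1 − rr)^i of the original deposit: Bank 1 lends 7.28·0.8090 ≈ 5.8895, Bank 2 lends 7.28·0.8090² ≈ 4.7646, and so on.
Summing a geometric series: total = 7.28·[0.8090·(1 − 0.8090^8) / (1 − 0.8090)] ≈ 25.1776 billion.

CHF 25.18 billion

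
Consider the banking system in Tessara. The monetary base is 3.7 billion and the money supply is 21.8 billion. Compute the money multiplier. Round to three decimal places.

The money multiplier is m = M / MB = 21.8 / 3.7 ≈ 5.89189.

5.892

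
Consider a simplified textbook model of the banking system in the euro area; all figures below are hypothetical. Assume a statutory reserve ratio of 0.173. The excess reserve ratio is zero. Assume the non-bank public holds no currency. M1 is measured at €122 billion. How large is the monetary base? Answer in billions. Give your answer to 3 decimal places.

With no currency drain and no excess reserves, the money multiplier is m = 1/rr = 1/0.173 ≈ 5.7803468.
The monetary base is MB = M / m = 122 / 5.7803468 ≈ 21.106 billion.

€21.106 billion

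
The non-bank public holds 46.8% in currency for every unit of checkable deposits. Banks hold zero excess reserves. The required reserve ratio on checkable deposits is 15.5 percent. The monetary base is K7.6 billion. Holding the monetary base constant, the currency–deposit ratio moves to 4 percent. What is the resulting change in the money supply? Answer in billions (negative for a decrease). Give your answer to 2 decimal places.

K22.63 billion

Initially m₁ = (1 + 0.468) / (0.155 + 0.468) ≈ 2.3563, so M₁ = 2.3563 × 7.6 ≈ 17.9079 billion.
After the change m₂ = (1 + 0.04) / (0.155 + 0.04) ≈ 5.3333, so M₂ = 5.3333 × 7.6 ≈ 40.5331 billion.
ΔM = M₂ − M₁ = 40.5331 − 17.9079 = 22.6252 billion.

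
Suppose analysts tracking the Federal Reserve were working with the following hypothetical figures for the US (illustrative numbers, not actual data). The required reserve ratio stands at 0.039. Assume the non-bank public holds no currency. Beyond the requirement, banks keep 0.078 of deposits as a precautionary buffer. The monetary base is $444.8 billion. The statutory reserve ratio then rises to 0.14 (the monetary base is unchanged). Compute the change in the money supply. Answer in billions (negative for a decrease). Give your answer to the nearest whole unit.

Initially m₁ = 1 / (0.039 + 0.078) ≈ 8.5470, so M₁ = 8.5470 × 444.8 = 3801.7056 billion.
After the change m₂ = 1 / (0.14 + 0.078) ≈ 4.5872, so M₂ = 4.5872 × 444.8 ≈ 2040.3866 billion.
ΔM = M₂ − M₁ = 2040.3866 − 3801.7056 = -1761.319 billion.

-1761 billion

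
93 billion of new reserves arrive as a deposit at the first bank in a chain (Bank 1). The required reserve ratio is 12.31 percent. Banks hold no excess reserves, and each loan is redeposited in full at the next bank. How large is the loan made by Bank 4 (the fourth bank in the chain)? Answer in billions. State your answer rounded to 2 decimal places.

54.99 billion

Each bank lends a fraction (1 − rr) = 0.8769 of the deposit it receives, so Bank 4 receives 93·0.8769^3 and lends 93·0.8769^4 ≈ 54.9899 billion.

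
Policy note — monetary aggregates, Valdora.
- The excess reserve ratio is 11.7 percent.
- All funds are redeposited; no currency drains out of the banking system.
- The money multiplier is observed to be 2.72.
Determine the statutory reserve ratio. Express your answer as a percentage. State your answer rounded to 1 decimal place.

25.1%

Using m = 2.72. Since m = (1 + c)/(c + rr + e), the denominator satisfies c + rr + e = (1 + c)/m = (1 + 0) / 2.72 ≈ 0.367647.
With c = 0 and e = 0.117, the statutory reserve ratio is 0.367647 − 0 − 0.117 = 0.250647.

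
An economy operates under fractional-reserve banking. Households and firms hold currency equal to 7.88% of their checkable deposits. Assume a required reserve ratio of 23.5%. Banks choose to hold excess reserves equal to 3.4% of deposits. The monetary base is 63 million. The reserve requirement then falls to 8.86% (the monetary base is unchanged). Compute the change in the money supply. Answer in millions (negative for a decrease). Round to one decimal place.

Initially m₁ = (1 + 0.0788) / (0.235 + 0.034 + 0.0788) ≈ 3.1018, so M₁ = 3.1018 × 63 = 195.4134 million.
After the change m₂ = (1 + 0.0788) / (0.0886 + 0.034 + 0.0788) ≈ 5.3565, so M₂ = 5.3565 × 63 = 337.4595 million.
ΔM = M₂ − M₁ = 337.4595 − 195.4134 = 142.0461 million.

142.0 million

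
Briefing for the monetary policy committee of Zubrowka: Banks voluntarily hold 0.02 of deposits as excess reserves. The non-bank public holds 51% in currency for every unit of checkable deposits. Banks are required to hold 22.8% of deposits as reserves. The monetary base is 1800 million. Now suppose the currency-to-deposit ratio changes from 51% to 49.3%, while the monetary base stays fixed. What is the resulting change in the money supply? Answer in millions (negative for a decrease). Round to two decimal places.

Initially m₁ = (1 + 0.51) / (0.228 + 0.02 + 0.51) ≈ 1.9920844, so M₁ = 1.9920844 × 1800 ≈ 3585.7519 million.
After the change m₂ = (1 + 0.493) / (0.228 + 0.02 + 0.493) ≈ 2.0148448, so M₂ = 2.0148448 × 1800 ≈ 3626.7206 million.
ΔM = M₂ − M₁ = 3626.7206 − 3585.7519 = 40.9687 million.

40.97 million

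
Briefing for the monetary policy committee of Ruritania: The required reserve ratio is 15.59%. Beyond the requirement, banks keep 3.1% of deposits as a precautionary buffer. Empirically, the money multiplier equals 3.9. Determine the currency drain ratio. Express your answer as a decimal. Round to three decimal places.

Using m = 3.9. From m = (1 + c)/(c + rr + e), rearranging gives 1 + c = m·(c + rr + e), so c·(1 − m) = m·(rr + e) − 1.
Hence c = [m·(rr + e) − 1]/(1 − m) = [3.9 × (0.1559 + 0.031) − 1] / (1 − 3.9) ≈ 0.093479.

0.093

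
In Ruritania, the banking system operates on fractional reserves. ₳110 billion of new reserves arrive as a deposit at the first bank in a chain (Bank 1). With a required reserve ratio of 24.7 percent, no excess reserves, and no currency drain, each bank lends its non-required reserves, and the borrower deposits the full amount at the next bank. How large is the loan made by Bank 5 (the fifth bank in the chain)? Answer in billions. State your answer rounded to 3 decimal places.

₳26.630 billion

Each bank lends a fraction (1 − rr) = 0.7530 of the deposit it receives, so Bank 5 receives 110·0.7530^4 and lends 110·0.7530^5 ≈ 26.6298 billion.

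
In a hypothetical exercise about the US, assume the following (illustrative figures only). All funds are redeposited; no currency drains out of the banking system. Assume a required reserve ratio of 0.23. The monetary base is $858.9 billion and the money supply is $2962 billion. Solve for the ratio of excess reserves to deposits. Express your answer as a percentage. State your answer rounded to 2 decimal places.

Using m = M/MB = 2962/858.9 ≈ 3.448597. Since m = (1 + c)/(c + rr + e), the denominator satisfies c + rr + e = (1 + c)/m = (1 + 0) / 3.448597 ≈ 0.289973.
With c = 0 and rr = 0.23, the ratio of excess reserves to deposits is 0.289973 − 0 − 0.23 = 0.059973.

6.00%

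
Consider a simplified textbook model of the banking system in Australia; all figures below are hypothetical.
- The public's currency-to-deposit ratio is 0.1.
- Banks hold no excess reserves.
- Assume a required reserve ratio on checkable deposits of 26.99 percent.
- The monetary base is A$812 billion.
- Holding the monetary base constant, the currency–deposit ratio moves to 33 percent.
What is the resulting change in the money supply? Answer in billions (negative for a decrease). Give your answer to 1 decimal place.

-614.5 billion

Initially m₁ = (1 + 0.1) / (0.2699 + 0.1) ≈ 2.97378, so M₁ = 2.97378 × 812 ≈ 2414.7094 billion.
After the change m₂ = (1 + 0.33) / (0.2699 + 0.33) ≈ 2.21704, so M₂ = 2.21704 × 812 ≈ 1800.2365 billion.
ΔM = M₂ − M₁ = 1800.2365 − 2414.7094 = -614.4729 billion.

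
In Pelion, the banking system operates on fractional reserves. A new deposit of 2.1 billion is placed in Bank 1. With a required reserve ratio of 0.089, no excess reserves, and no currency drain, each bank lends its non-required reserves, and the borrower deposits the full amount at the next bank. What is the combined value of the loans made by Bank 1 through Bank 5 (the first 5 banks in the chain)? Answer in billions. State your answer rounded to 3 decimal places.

8.008 billion

Bank i lends (1 − rr)^i of the original deposit: Bank 1 lends 2.1·0.9110 = 1.9131, Bank 2 lends 2.1·0.9110² ≈ 1.7428, and so on.
Summing a geometric series: total = 2.1·[0.9110·(1 − 0.9110^5) / (1 − 0.9110)] ≈ 8.0078 billion.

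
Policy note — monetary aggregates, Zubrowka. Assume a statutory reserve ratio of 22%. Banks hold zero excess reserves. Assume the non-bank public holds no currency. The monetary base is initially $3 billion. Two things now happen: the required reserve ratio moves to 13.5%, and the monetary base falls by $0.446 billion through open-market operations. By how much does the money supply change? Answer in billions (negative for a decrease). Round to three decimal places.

Before: m₁ = 1 / (0.22) ≈ 4.54545, MB₁ = 3, so M₁ = 4.54545 × 3 ≈ 13.6364 billion.
After: m₂ = 1 / (0.135) ≈ 7.40741, MB₂ = 3 − 0.446 = 2.554, so M₂ = 7.40741 × 2.554 ≈ 18.9185 billion.
ΔM = M₂ − M₁ = 18.9185 − 13.6364 = 5.2821 billion.

$5.282 billion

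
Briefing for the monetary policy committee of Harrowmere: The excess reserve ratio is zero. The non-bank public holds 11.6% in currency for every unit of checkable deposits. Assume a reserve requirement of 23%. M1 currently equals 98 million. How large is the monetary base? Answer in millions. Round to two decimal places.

30.38 million

The money multiplier is m = (1 + c) / (rr + c) = (1 + 0.116) / (0.23 + 0.116) ≈ 3.22543.
MB = M / m = 98 / 3.22543 ≈ 30.3835 million.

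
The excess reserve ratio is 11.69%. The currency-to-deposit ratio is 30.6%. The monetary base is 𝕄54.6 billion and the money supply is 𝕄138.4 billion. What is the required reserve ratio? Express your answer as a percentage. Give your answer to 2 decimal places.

9.23%

Using m = M/MB = 138.4/54.6 ≈ 2.534799. Since m = (1 + c)/(c + rr + e), the denominator satisfies c + rr + e = (1 + c)/m = (1 + 0.306) / 2.534799 ≈ 0.515228.
With c = 0.306 and e = 0.1169, the required reserve ratio is 0.515228 − 0.306 − 0.1169 = 0.092328.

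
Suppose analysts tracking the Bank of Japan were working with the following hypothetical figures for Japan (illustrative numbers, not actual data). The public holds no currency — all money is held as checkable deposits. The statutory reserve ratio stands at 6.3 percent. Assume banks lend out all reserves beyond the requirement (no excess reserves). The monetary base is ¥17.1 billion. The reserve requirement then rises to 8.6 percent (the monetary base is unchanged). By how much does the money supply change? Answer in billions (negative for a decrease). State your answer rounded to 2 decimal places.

-72.59 billion

Initially m₁ = 1 / (0.063) ≈ 15.87302, so M₁ = 15.87302 × 17.1 ≈ 271.4286 billion.
After the change m₂ = 1 / (0.086) ≈ 11.62791, so M₂ = 11.62791 × 17.1 ≈ 198.8373 billion.
ΔM = M₂ − M₁ = 198.8373 − 271.4286 = -72.5913 billion.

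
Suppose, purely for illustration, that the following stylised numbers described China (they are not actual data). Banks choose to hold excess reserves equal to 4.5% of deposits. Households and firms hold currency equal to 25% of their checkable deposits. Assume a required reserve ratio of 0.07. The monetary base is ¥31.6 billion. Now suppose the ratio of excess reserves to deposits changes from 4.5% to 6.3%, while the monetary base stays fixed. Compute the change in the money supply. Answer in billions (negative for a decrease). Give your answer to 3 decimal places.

Initially m₁ = (1 + 0.25) / (0.07 + 0.045 + 0.25) ≈ 3.424658, so M₁ = 3.424658 × 31.6 ≈ 108.2192 billion.
After the change m₂ = (1 + 0.25) / (0.07 + 0.063 + 0.25) ≈ 3.263708, so M₂ = 3.263708 × 31.6 ≈ 103.1332 billion.
ΔM = M₂ − M₁ = 103.1332 − 108.2192 = -5.086 billion.

-5.086 billion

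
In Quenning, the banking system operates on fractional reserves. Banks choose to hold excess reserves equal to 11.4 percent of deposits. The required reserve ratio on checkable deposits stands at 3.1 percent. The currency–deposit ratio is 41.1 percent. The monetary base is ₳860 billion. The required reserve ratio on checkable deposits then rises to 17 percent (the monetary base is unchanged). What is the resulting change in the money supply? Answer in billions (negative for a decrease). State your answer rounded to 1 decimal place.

-436.5 billion

Initially m₁ = (1 + 0.411) / (0.031 + 0.114 + 0.411) ≈ 2.53777, so M₁ = 2.53777 × 860 = 2182.4822 billion.
After the change m₂ = (1 + 0.411) / (0.17 + 0.114 + 0.411) ≈ 2.03022, so M₂ = 2.03022 × 860 = 1745.9892 billion.
ΔM = M₂ − M₁ = 1745.9892 − 2182.4822 = -436.493 billion.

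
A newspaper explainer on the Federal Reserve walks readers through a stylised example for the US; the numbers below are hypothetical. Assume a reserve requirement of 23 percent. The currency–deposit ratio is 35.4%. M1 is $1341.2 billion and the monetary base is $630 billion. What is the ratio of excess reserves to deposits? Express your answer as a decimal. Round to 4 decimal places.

Using m = M/MB = 1341.2/630 ≈ 2.128889. Since m = (1 + c)/(c + rr + e), the denominator satisfies c + rr + e = (1 + c)/m = (1 + 0.354) / 2.128889 ≈ 0.636012.
With c = 0.354 and rr = 0.23, the ratio of excess reserves to deposits is 0.636012 − 0.354 − 0.23 = 0.052012.

0.0520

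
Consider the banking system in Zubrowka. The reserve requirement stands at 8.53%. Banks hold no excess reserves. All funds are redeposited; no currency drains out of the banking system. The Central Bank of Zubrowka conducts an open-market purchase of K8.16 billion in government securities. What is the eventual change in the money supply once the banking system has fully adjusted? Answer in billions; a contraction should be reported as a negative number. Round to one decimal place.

K95.7 billion

The simple money multiplier is m = 1/rr = 1/0.0853 ≈ 11.7233.
An open-market purchase increases the monetary base by 8.16 billion, so ΔM = m × ΔMB = 11.7233 × 8.16 ≈ 95.6621 billion.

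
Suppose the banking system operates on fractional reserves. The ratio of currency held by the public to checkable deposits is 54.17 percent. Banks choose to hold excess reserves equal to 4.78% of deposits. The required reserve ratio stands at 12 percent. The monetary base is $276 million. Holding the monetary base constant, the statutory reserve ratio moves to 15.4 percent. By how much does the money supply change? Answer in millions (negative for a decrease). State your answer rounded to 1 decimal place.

-27.4 million

Initially m₁ = (1 + 0.5417) / (0.12 + 0.0478 + 0.5417) ≈ 2.17294, so M₁ = 2.17294 × 276 ≈ 599.7314 million.
After the change m₂ = (1 + 0.5417) / (0.154 + 0.0478 + 0.5417) ≈ 2.07357, so M₂ = 2.07357 × 276 ≈ 572.3053 million.
ΔM = M₂ − M₁ = 572.3053 − 599.7314 = -27.4261 million.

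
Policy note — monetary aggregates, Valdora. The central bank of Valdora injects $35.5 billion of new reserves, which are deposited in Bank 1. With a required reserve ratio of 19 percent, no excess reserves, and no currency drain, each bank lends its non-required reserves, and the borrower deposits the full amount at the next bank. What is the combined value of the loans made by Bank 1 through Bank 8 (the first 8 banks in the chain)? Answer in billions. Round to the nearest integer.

$123 billion

Bank i lends (1 − rr)^i of the original deposit: Bank 1 lends 35.5·0.8100 = 28.7550, Bank 2 lends 35.5·0.8100² ≈ 23.2916, and so on.
Summing a geometric series: total = 35.5·[0.8100·(1 − 0.8100^8) / (1 − 0.8100)] ≈ 123.2981 billion.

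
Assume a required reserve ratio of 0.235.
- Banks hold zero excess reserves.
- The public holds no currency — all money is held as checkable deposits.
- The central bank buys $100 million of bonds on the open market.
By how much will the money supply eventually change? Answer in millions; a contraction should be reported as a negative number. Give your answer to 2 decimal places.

The simple money multiplier is m = 1/rr = 1/0.235 ≈ 4.25532.
An open-market purchase increases the monetary base by 100 million, so ΔM = m × ΔMB = 4.25532 × 100 = 425.532 million.

$425.53 million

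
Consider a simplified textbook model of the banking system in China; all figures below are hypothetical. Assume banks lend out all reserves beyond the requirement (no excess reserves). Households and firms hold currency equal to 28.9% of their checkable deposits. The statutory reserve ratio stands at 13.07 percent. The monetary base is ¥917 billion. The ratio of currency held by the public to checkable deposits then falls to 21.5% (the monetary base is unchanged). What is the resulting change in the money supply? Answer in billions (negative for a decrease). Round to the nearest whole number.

Initially m₁ = (1 + 0.289) / (0.1307 + 0.289) ≈ 3.0712, so M₁ = 3.0712 × 917 = 2816.2904 billion.
After the change m₂ = (1 + 0.215) / (0.1307 + 0.215) ≈ 3.5146, so M₂ = 3.5146 × 917 = 3222.8882 billion.
ΔM = M₂ − M₁ = 3222.8882 − 2816.2904 = 406.5978 billion.

¥407 billion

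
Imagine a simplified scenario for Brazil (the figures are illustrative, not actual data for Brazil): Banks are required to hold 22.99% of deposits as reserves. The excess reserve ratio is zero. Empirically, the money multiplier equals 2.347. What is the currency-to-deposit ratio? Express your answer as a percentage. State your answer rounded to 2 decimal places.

Using m = 2.347. From m = (1 + c)/(c + rr + e), rearranging gives 1 + c = m·(c + rr + e), so c·(1 − m) = m·(rr + e) − 1.
Hence c = [m·(rr + e) − 1]/(1 − m) = [2.347 × (0.2299 + 0) − 1] / (1 − 2.347) ≈ 0.341815.

34.18%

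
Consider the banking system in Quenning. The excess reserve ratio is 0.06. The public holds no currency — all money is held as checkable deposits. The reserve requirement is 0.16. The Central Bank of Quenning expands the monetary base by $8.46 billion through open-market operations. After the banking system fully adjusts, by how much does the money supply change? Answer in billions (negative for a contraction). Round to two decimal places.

The money multiplier is m = 1 / (rr + e) = 1 / (0.16 + 0.06) ≈ 4.5455.
The purchase adds 8.46 billion of base, so ΔM = m × ΔMB = 4.5455 × (+8.46) ≈ 38.4549 billion.

$38.45 billion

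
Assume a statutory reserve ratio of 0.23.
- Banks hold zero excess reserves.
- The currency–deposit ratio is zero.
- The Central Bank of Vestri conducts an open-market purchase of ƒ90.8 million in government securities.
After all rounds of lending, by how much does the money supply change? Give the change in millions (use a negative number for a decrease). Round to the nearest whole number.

ƒ395 million

The simple money multiplier is m = 1/rr = 1/0.23 ≈ 4.3478.
An open-market purchase increases the monetary base by 90.8 million, so ΔM = m × ΔMB = 4.3478 × 90.8 ≈ 394.7802 million.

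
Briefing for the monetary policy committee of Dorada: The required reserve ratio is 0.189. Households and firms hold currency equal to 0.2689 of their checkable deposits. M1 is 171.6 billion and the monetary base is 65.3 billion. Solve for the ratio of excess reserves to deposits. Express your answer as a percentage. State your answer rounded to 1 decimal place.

2.5%

Using m = M/MB = 171.6/65.3 ≈ 2.627871. Since m = (1 + c)/(c + rr + e), the denominator satisfies c + rr + e = (1 + c)/m = (1 + 0.2689) / 2.627871 ≈ 0.482862.
With c = 0.2689 and rr = 0.189, the ratio of excess reserves to deposits is 0.482862 − 0.2689 − 0.189 = 0.024962.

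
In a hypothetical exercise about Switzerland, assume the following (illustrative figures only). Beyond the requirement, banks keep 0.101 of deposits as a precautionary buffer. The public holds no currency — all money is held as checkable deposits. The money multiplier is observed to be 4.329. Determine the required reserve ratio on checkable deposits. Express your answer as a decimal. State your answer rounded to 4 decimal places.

0.1300

Using m = 4.329. Since m = (1 + c)/(c + rr + e), the denominator satisfies c + rr + e = (1 + c)/m = (1 + 0) / 4.329 ≈ 0.231000.
With c = 0 and e = 0.101, the required reserve ratio on checkable deposits is 0.231000 − 0 − 0.101 = 0.13.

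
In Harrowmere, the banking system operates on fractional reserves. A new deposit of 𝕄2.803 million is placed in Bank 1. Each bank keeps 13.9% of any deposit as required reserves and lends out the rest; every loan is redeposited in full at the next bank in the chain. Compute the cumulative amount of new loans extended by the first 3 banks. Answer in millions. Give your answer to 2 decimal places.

𝕄6.28 million

Bank i lends (1 − rr)^i of the original deposit: Bank 1 lends 2.803·0.8610 ≈ 2.4134, Bank 2 lends 2.803·0.8610² ≈ 2.0779, and so on.
Summing a geometric series: total = 2.803·[0.8610·(1 − 0.8610^3) / (1 − 0.8610)] ≈ 6.2804 million.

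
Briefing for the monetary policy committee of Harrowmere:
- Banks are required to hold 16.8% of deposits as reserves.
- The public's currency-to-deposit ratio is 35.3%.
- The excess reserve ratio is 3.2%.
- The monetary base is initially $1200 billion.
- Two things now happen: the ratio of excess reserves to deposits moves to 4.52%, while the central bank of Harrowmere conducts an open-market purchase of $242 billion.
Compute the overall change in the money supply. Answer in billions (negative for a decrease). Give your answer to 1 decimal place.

Before: m₁ = (1 + 0.353) / (0.168 + 0.032 + 0.353) ≈ 2.446655, MB₁ = 1200, so M₁ = 2.446655 × 1200 = 2935.986 billion.
After: m₂ = (1 + 0.353) / (0.168 + 0.0452 + 0.353) ≈ 2.389615, MB₂ = 1200 + 242 = 1442, so M₂ = 2.389615 × 1442 ≈ 3445.8248 billion.
ΔM = M₂ − M₁ = 3445.8248 − 2935.986 = 509.8388 billion.

$509.8 billion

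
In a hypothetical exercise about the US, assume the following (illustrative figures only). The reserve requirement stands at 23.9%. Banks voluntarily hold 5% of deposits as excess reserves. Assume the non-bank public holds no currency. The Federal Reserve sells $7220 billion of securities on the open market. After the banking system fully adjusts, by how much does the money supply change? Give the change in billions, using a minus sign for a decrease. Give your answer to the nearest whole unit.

-24983 billion

The money multiplier is m = 1 / (rr + e) = 1 / (0.239 + 0.05) ≈ 3.46021.
The sale removes 7220 billion of base, so ΔM = m × ΔMB = 3.46021 × (−7220) = -24982.7162 billion.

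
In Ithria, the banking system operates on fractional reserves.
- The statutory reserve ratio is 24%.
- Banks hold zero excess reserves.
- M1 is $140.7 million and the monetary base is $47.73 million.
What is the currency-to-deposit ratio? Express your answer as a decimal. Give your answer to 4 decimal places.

Using m = M/MB = 140.7/47.73 ≈ 2.947832. From m = (1 + c)/(c + rr + e), rearranging gives 1 + c = m·(c + rr + e), so c·(1 − m) = m·(rr + e) − 1.
Hence c = [m·(rr + e) − 1]/(1 − m) = [2.947832 × (0.24 + 0) − 1] / (1 − 2.947832) ≈ 0.150177.

0.1502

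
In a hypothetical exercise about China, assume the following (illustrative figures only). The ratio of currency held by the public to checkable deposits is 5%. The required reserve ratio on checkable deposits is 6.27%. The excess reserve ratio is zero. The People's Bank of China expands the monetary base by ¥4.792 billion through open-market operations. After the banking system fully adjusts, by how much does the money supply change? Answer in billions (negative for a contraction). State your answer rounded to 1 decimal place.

The money multiplier is m = (1 + c) / (rr + c) = (1 + 0.05) / (0.0627 + 0.05) ≈ 9.3168.
The purchase adds 4.792 billion of base, so ΔM = m × ΔMB = 9.3168 × (+4.792) ≈ 44.6461 billion.

¥44.6 billion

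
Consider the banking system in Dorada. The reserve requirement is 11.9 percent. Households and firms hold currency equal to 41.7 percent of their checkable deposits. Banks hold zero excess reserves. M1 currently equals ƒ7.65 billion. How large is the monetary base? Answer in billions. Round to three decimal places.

ƒ2.894 billion

The money multiplier is m = (1 + c) / (rr + c) = (1 + 0.417) / (0.119 + 0.417) ≈ 2.64366.
MB = M / m = 7.65 / 2.64366 ≈ 2.8937 billion.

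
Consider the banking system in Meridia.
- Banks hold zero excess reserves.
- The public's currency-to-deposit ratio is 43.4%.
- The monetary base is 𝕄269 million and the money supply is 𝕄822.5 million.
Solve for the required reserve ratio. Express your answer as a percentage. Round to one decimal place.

3.5%

Using m = M/MB = 822.5/269 ≈ 3.057621. Since m = (1 + c)/(c + rr + e), the denominator satisfies c + rr + e = (1 + c)/m = (1 + 0.434) / 3.057621 ≈ 0.468992.
With c = 0.434 and e = 0, the required reserve ratio is 0.468992 − 0.434 − 0 = 0.034992.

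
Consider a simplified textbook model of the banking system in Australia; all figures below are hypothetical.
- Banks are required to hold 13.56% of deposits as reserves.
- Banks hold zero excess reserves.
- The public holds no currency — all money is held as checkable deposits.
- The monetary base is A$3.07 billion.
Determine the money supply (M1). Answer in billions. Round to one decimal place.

A$22.6 billion

With no currency drain or excess reserves, the money multiplier is m = 1/rr = 1/0.1356 ≈ 7.3746.
Money supply M = m × MB = 7.3746 × 3.07 ≈ 22.64 billion.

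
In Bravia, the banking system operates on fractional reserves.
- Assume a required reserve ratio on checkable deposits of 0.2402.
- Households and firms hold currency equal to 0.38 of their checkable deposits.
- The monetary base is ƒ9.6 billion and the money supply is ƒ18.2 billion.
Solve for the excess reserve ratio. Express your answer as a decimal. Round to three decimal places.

0.108

Using m = M/MB = 18.2/9.6 ≈ 1.895833. Since m = (1 + c)/(c + rr + e), the denominator satisfies c + rr + e = (1 + c)/m = (1 + 0.38) / 1.895833 ≈ 0.727912.
With c = 0.38 and rr = 0.2402, the excess reserve ratio is 0.727912 − 0.38 − 0.2402 = 0.107712.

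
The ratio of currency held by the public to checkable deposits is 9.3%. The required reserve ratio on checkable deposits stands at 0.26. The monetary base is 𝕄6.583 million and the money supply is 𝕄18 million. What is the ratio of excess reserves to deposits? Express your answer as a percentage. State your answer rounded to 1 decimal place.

4.7%

Using m = M/MB = 18/6.583 ≈ 2.734316. Since m = (1 + c)/(c + rr + e), the denominator satisfies c + rr + e = (1 + c)/m = (1 + 0.093) / 2.734316 ≈ 0.399734.
With c = 0.093 and rr = 0.26, the ratio of excess reserves to deposits is 0.399734 − 0.093 − 0.26 = 0.046734.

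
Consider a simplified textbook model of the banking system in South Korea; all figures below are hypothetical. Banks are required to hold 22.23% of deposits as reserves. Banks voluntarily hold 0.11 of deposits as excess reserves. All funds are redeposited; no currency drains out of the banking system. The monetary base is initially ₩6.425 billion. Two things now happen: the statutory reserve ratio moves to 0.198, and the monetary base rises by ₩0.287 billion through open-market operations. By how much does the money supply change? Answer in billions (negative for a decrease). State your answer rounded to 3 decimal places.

₩2.457 billion

Before: m₁ = 1 / (0.2223 + 0.11) ≈ 3.00933, MB₁ = 6.425, so M₁ = 3.00933 × 6.425 ≈ 19.3349 billion.
After: m₂ = 1 / (0.198 + 0.11) ≈ 3.24675, MB₂ = 6.425 + 0.287 = 6.712, so M₂ = 3.24675 × 6.712 ≈ 21.7922 billion.
ΔM = M₂ − M₁ = 21.7922 − 19.3349 = 2.4573 billion.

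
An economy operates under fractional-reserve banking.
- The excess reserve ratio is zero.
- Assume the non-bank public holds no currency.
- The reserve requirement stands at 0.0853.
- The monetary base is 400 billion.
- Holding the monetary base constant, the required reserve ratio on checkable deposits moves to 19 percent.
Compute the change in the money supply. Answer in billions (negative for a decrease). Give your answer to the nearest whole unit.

Initially m₁ = 1 / (0.0853) ≈ 11.7233, so M₁ = 11.7233 × 400 = 4689.32 billion.
After the change m₂ = 1 / (0.19) ≈ 5.2632, so M₂ = 5.2632 × 400 = 2105.28 billion.
ΔM = M₂ − M₁ = 2105.28 − 4689.32 = -2584.04 billion.

-2584 billion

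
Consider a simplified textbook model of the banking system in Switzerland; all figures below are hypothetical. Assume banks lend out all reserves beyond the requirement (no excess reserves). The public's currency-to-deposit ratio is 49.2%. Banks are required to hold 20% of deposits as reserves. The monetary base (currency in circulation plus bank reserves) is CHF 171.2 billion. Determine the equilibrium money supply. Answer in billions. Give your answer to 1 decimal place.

CHF 369.1 billion

The money multiplier is m = (1 + c) / (rr + c) = (1 + 0.492) / (0.2 + 0.492) ≈ 2.15607.
So M = m × MB = 2.15607 × 171.2 ≈ 369.1192 billion.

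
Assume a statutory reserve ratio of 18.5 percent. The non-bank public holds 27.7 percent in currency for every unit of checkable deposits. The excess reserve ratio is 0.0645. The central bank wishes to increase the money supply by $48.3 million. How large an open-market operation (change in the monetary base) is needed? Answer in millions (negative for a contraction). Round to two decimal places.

$19.91 million

The money multiplier is m = (1 + c) / (rr + e + c) = (1 + 0.277) / (0.185 + 0.0645 + 0.277) ≈ 2.42545.
ΔMB = ΔM / m = (+48.3) / 2.42545 ≈ 19.9138 million.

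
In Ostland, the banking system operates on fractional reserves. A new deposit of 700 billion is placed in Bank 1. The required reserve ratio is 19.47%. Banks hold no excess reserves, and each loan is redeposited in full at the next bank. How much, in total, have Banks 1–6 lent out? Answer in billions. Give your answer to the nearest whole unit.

2106 billion

Bank i lends (1 − rr)^i of the original deposit: Bank 1 lends 700·0.8053 = 563.7100, Bank 2 lends 700·0.8053² ≈ 453.9557, and so on.
Summing a geometric series: total = 700·[0.8053·(1 − 0.8053^6) / (1 − 0.8053)] ≈ 2105.6223 billion.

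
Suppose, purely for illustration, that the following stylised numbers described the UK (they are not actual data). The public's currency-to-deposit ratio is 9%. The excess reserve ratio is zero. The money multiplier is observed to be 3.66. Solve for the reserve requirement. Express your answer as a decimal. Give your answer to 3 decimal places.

Using m = 3.66. Since m = (1 + c)/(c + rr + e), the denominator satisfies c + rr + e = (1 + c)/m = (1 + 0.09) / 3.66 ≈ 0.297814.
With c = 0.09 and e = 0, the reserve requirement is 0.297814 − 0.09 − 0 = 0.207814.

0.208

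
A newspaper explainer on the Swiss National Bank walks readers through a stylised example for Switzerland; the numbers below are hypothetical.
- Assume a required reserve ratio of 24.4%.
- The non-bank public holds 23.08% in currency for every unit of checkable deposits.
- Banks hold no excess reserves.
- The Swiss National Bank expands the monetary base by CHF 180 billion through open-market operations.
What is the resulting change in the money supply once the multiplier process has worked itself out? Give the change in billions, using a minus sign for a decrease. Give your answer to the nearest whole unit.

The money multiplier is m = (1 + c) / (rr + c) = (1 + 0.2308) / (0.244 + 0.2308) ≈ 2.5922.
The purchase adds 180 billion of base, so ΔM = m × ΔMB = 2.5922 × (+180) = 466.596 billion.

CHF 467 billion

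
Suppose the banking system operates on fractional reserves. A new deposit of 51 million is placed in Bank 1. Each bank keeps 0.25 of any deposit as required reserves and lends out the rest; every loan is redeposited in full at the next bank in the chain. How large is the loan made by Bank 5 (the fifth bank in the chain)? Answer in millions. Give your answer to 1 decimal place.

Each bank lends a fraction (1 − rr) = 0.7500 of the deposit it receives, so Bank 5 receives 51·0.7500^4 and lends 51·0.7500^5 ≈ 12.1025 million.

12.1 million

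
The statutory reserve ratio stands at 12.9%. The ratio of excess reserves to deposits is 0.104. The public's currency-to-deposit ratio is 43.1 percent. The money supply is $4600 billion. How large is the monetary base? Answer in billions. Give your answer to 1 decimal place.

The money multiplier is m = (1 + c) / (rr + e + c) = (1 + 0.431) / (0.129 + 0.104 + 0.431) ≈ 2.155120.
MB = M / m = 4600 / 2.155120 ≈ 2134.4519 billion.

$2134.5 billion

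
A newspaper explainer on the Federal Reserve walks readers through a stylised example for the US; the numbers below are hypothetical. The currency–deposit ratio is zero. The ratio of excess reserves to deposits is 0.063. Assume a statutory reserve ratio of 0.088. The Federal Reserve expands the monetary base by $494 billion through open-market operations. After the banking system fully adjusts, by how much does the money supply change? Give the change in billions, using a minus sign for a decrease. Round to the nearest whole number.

$3272 billion

The money multiplier is m = 1 / (rr + e) = 1 / (0.088 + 0.063) ≈ 6.6225.
The purchase adds 494 billion of base, so ΔM = m × ΔMB = 6.6225 × (+494) = 3271.515 billion.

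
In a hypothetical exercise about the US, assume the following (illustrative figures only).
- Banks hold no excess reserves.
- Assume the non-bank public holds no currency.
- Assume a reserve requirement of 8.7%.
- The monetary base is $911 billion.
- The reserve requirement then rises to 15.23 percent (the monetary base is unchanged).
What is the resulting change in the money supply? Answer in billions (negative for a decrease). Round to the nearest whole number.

Initially m₁ = 1 / (0.087) ≈ 11.4943, so M₁ = 11.4943 × 911 = 10471.3073 billion.
After the change m₂ = 1 / (0.1523) ≈ 6.5660, so M₂ = 6.5660 × 911 = 5981.626 billion.
ΔM = M₂ − M₁ = 5981.626 − 10471.3073 = -4489.6813 billion.

-4490 billion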